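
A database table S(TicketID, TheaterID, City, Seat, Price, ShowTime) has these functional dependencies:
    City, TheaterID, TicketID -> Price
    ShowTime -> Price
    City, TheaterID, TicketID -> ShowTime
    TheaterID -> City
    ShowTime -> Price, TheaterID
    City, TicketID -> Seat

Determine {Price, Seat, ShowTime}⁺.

Start with {Price, Seat, ShowTime}.
ShowTime -> Price, TheaterID applies; add {TheaterID} → now {Price, Seat, ShowTime, TheaterID}.
TheaterID -> City applies; add {City} → now {City, Price, Seat, ShowTime, TheaterID}.
No further FD applies.

{City, Price, Seat, ShowTime, TheaterID}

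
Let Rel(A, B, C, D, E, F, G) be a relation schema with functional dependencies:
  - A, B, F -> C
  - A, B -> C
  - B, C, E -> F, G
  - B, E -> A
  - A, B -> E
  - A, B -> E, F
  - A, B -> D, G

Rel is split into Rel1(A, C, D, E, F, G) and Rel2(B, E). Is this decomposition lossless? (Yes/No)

No

Common attributes: {E}; their closure is {E}.
Rel1 ⊄ {E} and Rel2 ⊄ {E}, so the split is lossy.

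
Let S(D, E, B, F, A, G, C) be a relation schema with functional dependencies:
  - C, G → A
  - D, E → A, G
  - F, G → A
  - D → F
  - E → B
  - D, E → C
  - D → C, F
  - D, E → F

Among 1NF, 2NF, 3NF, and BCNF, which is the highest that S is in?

1NF

Candidate key: {D, E}. Prime attributes: {D, E}.
C, G → A: {C, G}⁺ = {A, C, G}, which is not all of the attributes, so the left side is not a superkey — BCNF is violated.
C, G → A determines the non-prime attribute {A} from a non-superkey — 3NF is violated.
The proper key subset {D} of {D, E} determines non-prime {C, F}, so the relation is not even in 2NF.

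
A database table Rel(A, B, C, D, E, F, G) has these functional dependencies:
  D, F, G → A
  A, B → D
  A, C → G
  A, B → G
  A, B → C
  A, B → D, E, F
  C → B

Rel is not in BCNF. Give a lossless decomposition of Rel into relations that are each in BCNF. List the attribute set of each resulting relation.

Candidate keys of the original relation: {A, B}, {A, C}, {B, D, F, G}, {C, D, F, G}.
{A, B, C, D, E, F, G}: {D, F, G} determines {A, D, F, G} here but is not a superkey — split on D, F, G → A, giving {A, D, F, G} and {B, C, D, E, F, G}.
{A, D, F, G}: every determinant is a superkey — BCNF.
{B, C, D, E, F, G}: {C} determines {B, C} here but is not a superkey — split on C → B, giving {B, C} and {C, D, E, F, G}.
{B, C}: every determinant is a superkey — BCNF.
{C, D, E, F, G}: every determinant is a superkey — BCNF.

{A, D, F, G}; {B, C}; {C, D, E, F, G}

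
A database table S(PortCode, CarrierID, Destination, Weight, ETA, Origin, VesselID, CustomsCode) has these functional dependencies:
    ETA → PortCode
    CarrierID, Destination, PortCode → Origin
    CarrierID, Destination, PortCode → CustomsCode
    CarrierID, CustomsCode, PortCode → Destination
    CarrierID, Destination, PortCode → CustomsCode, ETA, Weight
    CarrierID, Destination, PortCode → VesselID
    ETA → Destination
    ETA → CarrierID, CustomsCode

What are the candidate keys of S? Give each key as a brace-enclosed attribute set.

{CarrierID, CustomsCode, PortCode}, {CarrierID, Destination, PortCode}, {ETA}

{ETA}⁺ = {CarrierID, CustomsCode, Destination, ETA, Origin, PortCode, VesselID, Weight}, which is every attribute, so {ETA} is a candidate key.
{CarrierID, CustomsCode, PortCode}⁺ = {CarrierID, CustomsCode, Destination, ETA, Origin, PortCode, VesselID, Weight}, which is every attribute, so {CarrierID, CustomsCode, PortCode} is a candidate key.
{CarrierID, Destination, PortCode}⁺ = {CarrierID, CustomsCode, Destination, ETA, Origin, PortCode, VesselID, Weight}, which is every attribute, so {CarrierID, Destination, PortCode} is a candidate key.
No proper subset of any of these is a key, and no other minimal superkey exists.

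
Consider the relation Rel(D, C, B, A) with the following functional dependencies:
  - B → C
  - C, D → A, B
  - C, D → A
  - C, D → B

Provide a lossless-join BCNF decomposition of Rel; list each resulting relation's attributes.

Candidate keys of the original relation: {B, D}, {C, D}.
Within {A, B, C, D}: {B}⁺ ∩ {A, B, C, D} = {B, C}, not the whole set, so B → C violates BCNF; decompose into {B, C} and {A, B, D}.
{B, C} has no BCNF violation.
{A, B, D} has no BCNF violation.

{A, B, D}; {B, C}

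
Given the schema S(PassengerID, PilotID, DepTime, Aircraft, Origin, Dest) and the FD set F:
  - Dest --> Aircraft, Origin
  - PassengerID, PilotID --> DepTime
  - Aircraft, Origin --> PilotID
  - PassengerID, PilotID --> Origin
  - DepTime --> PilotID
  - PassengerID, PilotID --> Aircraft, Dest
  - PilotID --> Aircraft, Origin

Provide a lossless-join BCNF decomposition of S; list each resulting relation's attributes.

Candidate keys of the original relation: {Aircraft, Origin, PassengerID}, {DepTime, PassengerID}, {Dest, PassengerID}, {PassengerID, PilotID}.
In {Aircraft, DepTime, Dest, Origin, PassengerID, PilotID}, {Dest} is not a superkey ({Dest}⁺ restricted to this set is {Aircraft, Dest, Origin, PilotID}), so split on Dest --> Aircraft, Origin, PilotID into {Aircraft, Dest, Origin, PilotID} and {DepTime, Dest, PassengerID}.
In {Aircraft, Dest, Origin, PilotID}, {Aircraft, Origin} is not a superkey ({Aircraft, Origin}⁺ restricted to this set is {Aircraft, Origin, PilotID}), so split on Aircraft, Origin --> PilotID into {Aircraft, Origin, PilotID} and {Aircraft, Dest, Origin}.
{Aircraft, Origin, PilotID}: every determinant is a superkey — BCNF.
{Aircraft, Dest, Origin}: every determinant is a superkey — BCNF.
{DepTime, Dest, PassengerID}: every determinant is a superkey — BCNF.

{Aircraft, Dest, Origin}; {Aircraft, Origin, PilotID}; {DepTime, Dest, PassengerID}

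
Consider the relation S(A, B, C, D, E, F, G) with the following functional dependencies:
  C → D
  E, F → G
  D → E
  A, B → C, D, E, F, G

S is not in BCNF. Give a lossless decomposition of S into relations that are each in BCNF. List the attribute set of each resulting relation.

Candidate key of the original relation: {A, B}.
In {A, B, C, D, E, F, G}, {C} is not a superkey ({C}⁺ restricted to this set is {C, D, E}), so split on C → D, E into {C, D, E} and {A, B, C, F, G}.
In {C, D, E}, {D} is not a superkey ({D}⁺ restricted to this set is {D, E}), so split on D → E into {D, E} and {C, D}.
{D, E} is in BCNF.
{C, D} is in BCNF.
In {A, B, C, F, G}, {C, F} is not a superkey ({C, F}⁺ restricted to this set is {C, F, G}), so split on C, F → G into {C, F, G} and {A, B, C, F}.
{C, F, G} is in BCNF.
{A, B, C, F} is in BCNF.

{A, B, C, F}; {C, D}; {C, F, G}; {D, E}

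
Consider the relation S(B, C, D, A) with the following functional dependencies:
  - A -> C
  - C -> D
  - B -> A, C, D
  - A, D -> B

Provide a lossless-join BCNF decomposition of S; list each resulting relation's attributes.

{A, B, C}; {C, D}

Candidate keys of the original relation: {A}, {B}.
Within {A, B, C, D}: {C}⁺ ∩ {A, B, C, D} = {C, D}, not the whole set, so C -> D violates BCNF; decompose into {C, D} and {A, B, C}.
{C, D}: every determinant is a superkey — BCNF.
{A, B, C}: every determinant is a superkey — BCNF.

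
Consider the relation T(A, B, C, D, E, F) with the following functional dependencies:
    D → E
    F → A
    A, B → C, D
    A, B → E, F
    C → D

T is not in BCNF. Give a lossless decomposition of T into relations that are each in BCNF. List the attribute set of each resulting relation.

{A, F}; {B, C, F}; {C, D}; {D, E}

Candidate keys of the original relation: {A, B}, {B, F}.
Within {A, B, C, D, E, F}: {D}⁺ ∩ {A, B, C, D, E, F} = {D, E}, not the whole set, so D → E violates BCNF; decompose into {D, E} and {A, B, C, D, F}.
{D, E} is in BCNF.
Within {A, B, C, D, F}: {F}⁺ ∩ {A, B, C, D, F} = {A, F}, not the whole set, so F → A violates BCNF; decompose into {A, F} and {B, C, D, F}.
{A, F} is in BCNF.
Within {B, C, D, F}: {C}⁺ ∩ {B, C, D, F} = {C, D}, not the whole set, so C → D violates BCNF; decompose into {C, D} and {B, C, F}.
{C, D} is in BCNF.
{B, C, F} is in BCNF.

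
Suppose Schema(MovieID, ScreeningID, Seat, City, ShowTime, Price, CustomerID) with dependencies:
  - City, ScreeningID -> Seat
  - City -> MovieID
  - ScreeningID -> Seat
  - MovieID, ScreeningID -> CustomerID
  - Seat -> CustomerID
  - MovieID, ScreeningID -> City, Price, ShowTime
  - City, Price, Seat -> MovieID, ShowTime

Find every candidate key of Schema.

{City, ScreeningID}, {MovieID, ScreeningID}

No FD produces {ScreeningID}, so it must be in every candidate key.
{City, ScreeningID}⁺ = {City, CustomerID, MovieID, Price, ScreeningID, Seat, ShowTime} — all of the relation — so {City, ScreeningID} is a candidate key.
{MovieID, ScreeningID}⁺ = {City, CustomerID, MovieID, Price, ScreeningID, Seat, ShowTime} — all of the relation — so {MovieID, ScreeningID} is a candidate key.
Any other superkey properly contains one of these, so there are no further candidate keys.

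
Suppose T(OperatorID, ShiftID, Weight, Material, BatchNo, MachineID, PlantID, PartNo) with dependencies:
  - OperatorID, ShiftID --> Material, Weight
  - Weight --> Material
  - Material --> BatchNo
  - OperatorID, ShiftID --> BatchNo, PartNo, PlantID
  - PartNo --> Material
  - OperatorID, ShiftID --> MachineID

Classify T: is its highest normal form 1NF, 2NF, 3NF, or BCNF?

Candidate key: {OperatorID, ShiftID}. Prime attributes: {OperatorID, ShiftID}.
Weight --> Material: {Weight}⁺ = {BatchNo, Material, Weight}, which is not all of the attributes, so the left side is not a superkey — BCNF is violated.
Weight --> Material determines the non-prime attribute {Material} from a non-superkey — 3NF is violated.
No non-prime attribute depends on a proper subset of any candidate key, so 2NF holds.

2NF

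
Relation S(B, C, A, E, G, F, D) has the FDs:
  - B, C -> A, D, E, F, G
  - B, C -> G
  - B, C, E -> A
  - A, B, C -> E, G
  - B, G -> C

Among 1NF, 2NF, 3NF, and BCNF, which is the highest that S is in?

BCNF

Candidate keys: {B, C}, {B, G}. Prime attributes: {B, C, G}.
Every FD has a superkey on the left, so the relation is in BCNF.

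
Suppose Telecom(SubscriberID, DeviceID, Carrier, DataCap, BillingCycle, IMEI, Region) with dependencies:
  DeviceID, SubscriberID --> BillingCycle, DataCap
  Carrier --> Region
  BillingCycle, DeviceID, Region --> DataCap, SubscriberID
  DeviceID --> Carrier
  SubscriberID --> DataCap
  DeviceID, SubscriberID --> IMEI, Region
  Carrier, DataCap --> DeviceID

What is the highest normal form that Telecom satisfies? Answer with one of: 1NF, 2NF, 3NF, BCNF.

Candidate keys: {BillingCycle, Carrier, DataCap}, {BillingCycle, DeviceID}, {Carrier, SubscriberID}, {DeviceID, SubscriberID}. Prime attributes: {BillingCycle, Carrier, DataCap, DeviceID, SubscriberID}.
Carrier --> Region breaks BCNF: {Carrier}⁺ = {Carrier, Region}, so {Carrier} is not a superkey.
Carrier --> Region determines the non-prime attribute {Region} from a non-superkey — 3NF is violated.
{DeviceID} is a proper subset of the key {BillingCycle, DeviceID}, and {DeviceID}⁺ contains the non-prime attribute {Region} — a partial dependency, so 2NF is violated.

1NF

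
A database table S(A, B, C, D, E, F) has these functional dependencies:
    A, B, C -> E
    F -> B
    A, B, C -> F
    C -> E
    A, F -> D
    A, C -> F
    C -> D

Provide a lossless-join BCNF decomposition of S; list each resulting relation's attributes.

{A, C, F}; {B, F}; {C, D, E}

Candidate key of the original relation: {A, C}.
Within {A, B, C, D, E, F}: {F}⁺ ∩ {A, B, C, D, E, F} = {B, F}, not the whole set, so F -> B violates BCNF; decompose into {B, F} and {A, C, D, E, F}.
{B, F} has no BCNF violation.
Within {A, C, D, E, F}: {C}⁺ ∩ {A, C, D, E, F} = {C, D, E}, not the whole set, so C -> D, E violates BCNF; decompose into {C, D, E} and {A, C, F}.
{C, D, E} has no BCNF violation.
{A, C, F} has no BCNF violation.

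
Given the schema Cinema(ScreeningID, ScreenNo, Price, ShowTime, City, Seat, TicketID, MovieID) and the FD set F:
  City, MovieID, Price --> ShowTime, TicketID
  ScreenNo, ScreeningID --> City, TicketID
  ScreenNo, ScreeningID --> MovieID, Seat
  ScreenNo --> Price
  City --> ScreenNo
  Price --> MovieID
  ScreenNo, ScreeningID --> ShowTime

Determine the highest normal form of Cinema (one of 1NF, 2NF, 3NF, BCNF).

Candidate keys: {City, ScreeningID}, {ScreenNo, ScreeningID}. Prime attributes: {City, ScreenNo, ScreeningID}.
For City, MovieID, Price --> ShowTime, TicketID we have {City, MovieID, Price}⁺ = {City, MovieID, Price, ScreenNo, ShowTime, TicketID}; {City, MovieID, Price} is not a superkey, so BCNF fails.
City, MovieID, Price --> ShowTime, TicketID determines the non-prime attributes {ShowTime, TicketID} from a non-superkey — 3NF is violated.
Since {City} ⊂ {City, ScreeningID} and {City}⁺ ⊇ {MovieID, Price, ShowTime, TicketID} with {MovieID, Price, ShowTime, TicketID} non-prime, there is a partial dependency; 2NF fails.

1NF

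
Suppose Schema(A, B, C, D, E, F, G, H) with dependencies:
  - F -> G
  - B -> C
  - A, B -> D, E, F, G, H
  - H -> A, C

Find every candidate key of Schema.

Attributes never on any right-hand side: {B} — every candidate key must contain it.
{A, B} is a candidate key since {A, B}⁺ = {A, B, C, D, E, F, G, H} covers every attribute.
{B, H} is a candidate key since {B, H}⁺ = {A, B, C, D, E, F, G, H} covers every attribute.
Any other superkey properly contains one of these, so there are no further candidate keys.

{A, B}, {B, H}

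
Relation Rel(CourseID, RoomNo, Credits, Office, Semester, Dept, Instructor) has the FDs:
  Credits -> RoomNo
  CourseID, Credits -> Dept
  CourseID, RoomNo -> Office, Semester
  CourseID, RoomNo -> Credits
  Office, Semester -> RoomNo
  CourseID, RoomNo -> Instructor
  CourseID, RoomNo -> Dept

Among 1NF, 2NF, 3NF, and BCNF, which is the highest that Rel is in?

3NF

Candidate keys: {CourseID, Credits}, {CourseID, Office, Semester}, {CourseID, RoomNo}. Prime attributes: {CourseID, Credits, Office, RoomNo, Semester}.
Credits -> RoomNo breaks BCNF: {Credits}⁺ = {Credits, RoomNo}, so {Credits} is not a superkey.
Since {RoomNo} ⊆ prime attributes and every other non-superkey FD also has a prime right side, the schema is in 3NF.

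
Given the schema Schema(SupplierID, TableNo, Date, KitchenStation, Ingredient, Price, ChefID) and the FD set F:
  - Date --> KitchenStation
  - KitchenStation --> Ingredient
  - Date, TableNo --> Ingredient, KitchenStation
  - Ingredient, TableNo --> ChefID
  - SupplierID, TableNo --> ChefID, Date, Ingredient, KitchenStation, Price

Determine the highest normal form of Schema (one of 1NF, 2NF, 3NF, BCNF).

2NF

Candidate key: {SupplierID, TableNo}. Prime attributes: {SupplierID, TableNo}.
For Date --> KitchenStation we have {Date}⁺ = {Date, Ingredient, KitchenStation}; {Date} is not a superkey, so BCNF fails.
Date --> KitchenStation determines the non-prime attribute {KitchenStation} from a non-superkey — 3NF is violated.
No non-prime attribute depends on a proper subset of any candidate key, so 2NF holds.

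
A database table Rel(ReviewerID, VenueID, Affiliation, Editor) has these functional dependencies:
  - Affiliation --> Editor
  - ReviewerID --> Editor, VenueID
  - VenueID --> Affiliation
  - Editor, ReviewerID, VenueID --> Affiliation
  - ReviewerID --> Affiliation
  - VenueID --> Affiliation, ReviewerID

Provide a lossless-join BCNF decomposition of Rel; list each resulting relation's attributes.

{Affiliation, Editor}; {Affiliation, ReviewerID, VenueID}

Candidate keys of the original relation: {ReviewerID}, {VenueID}.
In {Affiliation, Editor, ReviewerID, VenueID}, {Affiliation} is not a superkey ({Affiliation}⁺ restricted to this set is {Affiliation, Editor}), so split on Affiliation --> Editor into {Affiliation, Editor} and {Affiliation, ReviewerID, VenueID}.
{Affiliation, Editor} has no BCNF violation.
{Affiliation, ReviewerID, VenueID} has no BCNF violation.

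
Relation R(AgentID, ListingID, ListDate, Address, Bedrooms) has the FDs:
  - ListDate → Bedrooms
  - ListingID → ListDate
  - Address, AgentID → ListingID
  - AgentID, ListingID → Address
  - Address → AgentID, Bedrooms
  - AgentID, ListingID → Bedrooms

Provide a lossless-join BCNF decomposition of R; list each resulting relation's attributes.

Candidate keys of the original relation: {Address}, {AgentID, ListingID}.
Within {Address, AgentID, Bedrooms, ListDate, ListingID}: {ListDate}⁺ ∩ {Address, AgentID, Bedrooms, ListDate, ListingID} = {Bedrooms, ListDate}, not the whole set, so ListDate → Bedrooms violates BCNF; decompose into {Bedrooms, ListDate} and {Address, AgentID, ListDate, ListingID}.
{Bedrooms, ListDate} has no BCNF violation.
Within {Address, AgentID, ListDate, ListingID}: {ListingID}⁺ ∩ {Address, AgentID, ListDate, ListingID} = {ListDate, ListingID}, not the whole set, so ListingID → ListDate violates BCNF; decompose into {ListDate, ListingID} and {Address, AgentID, ListingID}.
{ListDate, ListingID} has no BCNF violation.
{Address, AgentID, ListingID} has no BCNF violation.

{Address, AgentID, ListingID}; {Bedrooms, ListDate}; {ListDate, ListingID}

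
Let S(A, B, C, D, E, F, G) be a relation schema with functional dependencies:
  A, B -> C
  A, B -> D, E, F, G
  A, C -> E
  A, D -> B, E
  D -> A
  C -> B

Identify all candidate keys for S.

Closure of {D} is {A, B, C, D, E, F, G}, the whole schema; {D} is a candidate key.
Closure of {A, B} is {A, B, C, D, E, F, G}, the whole schema; {A, B} is a candidate key.
Closure of {A, C} is {A, B, C, D, E, F, G}, the whole schema; {A, C} is a candidate key.
Any other superkey properly contains one of these, so there are no further candidate keys.

{A, B}, {A, C}, {D}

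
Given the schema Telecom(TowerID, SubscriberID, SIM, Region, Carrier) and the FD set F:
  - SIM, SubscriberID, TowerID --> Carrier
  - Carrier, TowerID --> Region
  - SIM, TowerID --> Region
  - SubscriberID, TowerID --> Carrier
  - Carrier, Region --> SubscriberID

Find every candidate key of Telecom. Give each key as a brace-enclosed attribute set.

{Carrier, SIM, TowerID}, {SIM, SubscriberID, TowerID}

No FD produces {SIM, TowerID}, so they must be in every candidate key.
{Carrier, SIM, TowerID}⁺ = {Carrier, Region, SIM, SubscriberID, TowerID} — all of the relation — so {Carrier, SIM, TowerID} is a candidate key.
{SIM, SubscriberID, TowerID}⁺ = {Carrier, Region, SIM, SubscriberID, TowerID} — all of the relation — so {SIM, SubscriberID, TowerID} is a candidate key.
These are minimal and exhaustive — every other superkey contains one of them.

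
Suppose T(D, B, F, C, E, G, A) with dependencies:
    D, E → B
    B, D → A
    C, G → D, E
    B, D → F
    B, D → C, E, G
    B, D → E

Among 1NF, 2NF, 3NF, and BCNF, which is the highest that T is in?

Candidate keys: {B, D}, {C, G}, {D, E}. Prime attributes: {B, C, D, E, G}.
The left-hand side of every FD is a superkey, so BCNF is satisfied.

BCNF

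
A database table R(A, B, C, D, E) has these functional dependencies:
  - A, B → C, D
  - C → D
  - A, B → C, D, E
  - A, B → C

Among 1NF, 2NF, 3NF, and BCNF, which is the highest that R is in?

Candidate key: {A, B}. Prime attributes: {A, B}.
C → D breaks BCNF: {C}⁺ = {C, D}, so {C} is not a superkey.
Because {D} is non-prime and the left side of C → D is not a superkey, the relation is not in 3NF.
No non-prime attribute depends on a proper subset of any candidate key, so 2NF holds.

2NF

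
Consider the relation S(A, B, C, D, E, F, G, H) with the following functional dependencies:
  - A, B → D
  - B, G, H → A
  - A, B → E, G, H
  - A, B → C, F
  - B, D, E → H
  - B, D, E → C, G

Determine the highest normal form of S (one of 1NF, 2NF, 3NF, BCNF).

Candidate keys: {A, B}, {B, D, E}, {B, G, H}. Prime attributes: {A, B, D, E, G, H}.
The left-hand side of every FD is a superkey, so BCNF is satisfied.

BCNF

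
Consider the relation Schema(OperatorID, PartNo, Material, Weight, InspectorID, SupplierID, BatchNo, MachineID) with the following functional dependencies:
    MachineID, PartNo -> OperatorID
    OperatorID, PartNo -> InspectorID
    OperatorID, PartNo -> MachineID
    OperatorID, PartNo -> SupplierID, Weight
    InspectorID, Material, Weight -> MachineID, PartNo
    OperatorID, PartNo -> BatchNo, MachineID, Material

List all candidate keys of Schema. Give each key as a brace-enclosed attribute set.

{InspectorID, Material, Weight}, {MachineID, PartNo}, {OperatorID, PartNo}

{MachineID, PartNo}⁺ = {BatchNo, InspectorID, MachineID, Material, OperatorID, PartNo, SupplierID, Weight} — all of the relation — so {MachineID, PartNo} is a candidate key.
{OperatorID, PartNo}⁺ = {BatchNo, InspectorID, MachineID, Material, OperatorID, PartNo, SupplierID, Weight} — all of the relation — so {OperatorID, PartNo} is a candidate key.
{InspectorID, Material, Weight}⁺ = {BatchNo, InspectorID, MachineID, Material, OperatorID, PartNo, SupplierID, Weight} — all of the relation — so {InspectorID, Material, Weight} is a candidate key.
No proper subset of any of these is a key, and no other minimal superkey exists.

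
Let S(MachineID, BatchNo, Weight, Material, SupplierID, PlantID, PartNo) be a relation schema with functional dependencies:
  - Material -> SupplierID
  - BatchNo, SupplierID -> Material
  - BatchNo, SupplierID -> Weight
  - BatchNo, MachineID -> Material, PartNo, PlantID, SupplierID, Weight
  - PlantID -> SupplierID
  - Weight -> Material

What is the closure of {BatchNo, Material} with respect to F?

{BatchNo, Material, SupplierID, Weight}

Start with {BatchNo, Material}.
Material -> SupplierID applies; add {SupplierID} → now {BatchNo, Material, SupplierID}.
BatchNo, SupplierID -> Weight applies; add {Weight} → now {BatchNo, Material, SupplierID, Weight}.
No further FD applies.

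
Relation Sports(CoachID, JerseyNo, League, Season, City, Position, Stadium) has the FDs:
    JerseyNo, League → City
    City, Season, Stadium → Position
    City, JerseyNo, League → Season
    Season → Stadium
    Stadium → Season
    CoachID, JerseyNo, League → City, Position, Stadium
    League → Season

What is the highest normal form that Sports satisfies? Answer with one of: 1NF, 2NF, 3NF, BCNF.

1NF

Candidate key: {CoachID, JerseyNo, League}. Prime attributes: {CoachID, JerseyNo, League}.
JerseyNo, League → City: {JerseyNo, League}⁺ = {City, JerseyNo, League, Position, Season, Stadium}, which is not all of the attributes, so the left side is not a superkey — BCNF is violated.
Because {City} is non-prime and the left side of JerseyNo, League → City is not a superkey, the relation is not in 3NF.
{League} is a proper subset of the key {CoachID, JerseyNo, League}, and {League}⁺ contains the non-prime attributes {Season, Stadium} — a partial dependency, so 2NF is violated.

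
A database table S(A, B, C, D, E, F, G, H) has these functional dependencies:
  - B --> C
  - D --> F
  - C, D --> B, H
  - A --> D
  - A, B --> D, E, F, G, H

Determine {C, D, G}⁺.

{B, C, D, F, G, H}

Start with {C, D, G}.
D --> F applies; add {F} → now {C, D, F, G}.
C, D --> B, H applies; add {B, H} → now {B, C, D, F, G, H}.
No further FD applies.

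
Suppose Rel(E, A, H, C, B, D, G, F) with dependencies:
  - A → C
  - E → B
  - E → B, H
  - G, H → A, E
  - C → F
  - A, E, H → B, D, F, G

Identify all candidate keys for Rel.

{A, E}, {E, G}, {G, H}

{A, E} is a candidate key since {A, E}⁺ = {A, B, C, D, E, F, G, H} covers every attribute.
{E, G} is a candidate key since {E, G}⁺ = {A, B, C, D, E, F, G, H} covers every attribute.
{G, H} is a candidate key since {G, H}⁺ = {A, B, C, D, E, F, G, H} covers every attribute.
These are minimal and exhaustive — every other superkey contains one of them.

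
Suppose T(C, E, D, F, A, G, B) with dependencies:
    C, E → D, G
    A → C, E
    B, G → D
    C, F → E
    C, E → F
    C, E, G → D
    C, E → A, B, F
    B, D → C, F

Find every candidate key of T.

Closure of {A} is {A, B, C, D, E, F, G}, the whole schema; {A} is a candidate key.
Closure of {B, D} is {A, B, C, D, E, F, G}, the whole schema; {B, D} is a candidate key.
Closure of {B, G} is {A, B, C, D, E, F, G}, the whole schema; {B, G} is a candidate key.
Closure of {C, E} is {A, B, C, D, E, F, G}, the whole schema; {C, E} is a candidate key.
Closure of {C, F} is {A, B, C, D, E, F, G}, the whole schema; {C, F} is a candidate key.
These are minimal and exhaustive — every other superkey contains one of them.

{A}, {B, D}, {B, G}, {C, E}, {C, F}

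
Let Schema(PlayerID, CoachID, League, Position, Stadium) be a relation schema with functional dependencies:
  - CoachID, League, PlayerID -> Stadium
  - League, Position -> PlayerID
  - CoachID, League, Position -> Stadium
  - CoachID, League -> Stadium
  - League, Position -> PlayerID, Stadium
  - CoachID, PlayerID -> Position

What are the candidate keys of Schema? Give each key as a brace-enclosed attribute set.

{CoachID, League, PlayerID}, {CoachID, League, Position}

{CoachID, League} never appear on the right of any FD, so every key must include all of them.
{CoachID, League, PlayerID} is a candidate key since {CoachID, League, PlayerID}⁺ = {CoachID, League, PlayerID, Position, Stadium} covers every attribute.
{CoachID, League, Position} is a candidate key since {CoachID, League, Position}⁺ = {CoachID, League, PlayerID, Position, Stadium} covers every attribute.
No proper subset of any of these is a key, and no other minimal superkey exists.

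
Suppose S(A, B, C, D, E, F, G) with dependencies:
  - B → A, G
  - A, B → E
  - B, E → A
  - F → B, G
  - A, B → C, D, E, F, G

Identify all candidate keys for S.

{B}, {F}

{B}⁺ = {A, B, C, D, E, F, G} — all of the relation — so {B} is a candidate key.
{F}⁺ = {A, B, C, D, E, F, G} — all of the relation — so {F} is a candidate key.
No proper subset of any of these is a key, and no other minimal superkey exists.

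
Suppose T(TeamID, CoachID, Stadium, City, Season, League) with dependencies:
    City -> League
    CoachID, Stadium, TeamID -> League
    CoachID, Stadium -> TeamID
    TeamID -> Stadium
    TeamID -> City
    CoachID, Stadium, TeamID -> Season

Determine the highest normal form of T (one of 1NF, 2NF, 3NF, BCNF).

Candidate keys: {CoachID, Stadium}, {CoachID, TeamID}. Prime attributes: {CoachID, Stadium, TeamID}.
City -> League: {City}⁺ = {City, League}, which is not all of the attributes, so the left side is not a superkey — BCNF is violated.
City -> League has non-prime {League} on the right and a non-superkey on the left, so 3NF fails.
Since {TeamID} ⊂ {CoachID, TeamID} and {TeamID}⁺ ⊇ {City, League} with {City, League} non-prime, there is a partial dependency; 2NF fails.

1NF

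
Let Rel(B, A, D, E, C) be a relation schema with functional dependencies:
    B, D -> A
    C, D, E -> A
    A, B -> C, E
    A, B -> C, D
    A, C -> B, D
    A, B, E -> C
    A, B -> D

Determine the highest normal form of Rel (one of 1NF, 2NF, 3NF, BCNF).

Candidate keys: {A, B}, {A, C}, {B, D}, {C, D, E}. Prime attributes: {A, B, C, D, E}.
Each dependency's left side is a superkey — BCNF holds.

BCNF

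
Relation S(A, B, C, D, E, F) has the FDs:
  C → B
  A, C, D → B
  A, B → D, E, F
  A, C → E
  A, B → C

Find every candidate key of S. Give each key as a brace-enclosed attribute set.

No FD produces {A}, so it must be in every candidate key.
{A, B}⁺ = {A, B, C, D, E, F}, which is every attribute, so {A, B} is a candidate key.
{A, C}⁺ = {A, B, C, D, E, F}, which is every attribute, so {A, C} is a candidate key.
These are minimal and exhaustive — every other superkey contains one of them.

{A, B}, {A, C}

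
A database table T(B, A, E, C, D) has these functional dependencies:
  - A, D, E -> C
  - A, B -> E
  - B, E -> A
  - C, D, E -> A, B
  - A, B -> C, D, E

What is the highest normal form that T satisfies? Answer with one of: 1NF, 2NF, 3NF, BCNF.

BCNF

Candidate keys: {A, B}, {A, D, E}, {B, E}, {C, D, E}. Prime attributes: {A, B, C, D, E}.
Each dependency's left side is a superkey — BCNF holds.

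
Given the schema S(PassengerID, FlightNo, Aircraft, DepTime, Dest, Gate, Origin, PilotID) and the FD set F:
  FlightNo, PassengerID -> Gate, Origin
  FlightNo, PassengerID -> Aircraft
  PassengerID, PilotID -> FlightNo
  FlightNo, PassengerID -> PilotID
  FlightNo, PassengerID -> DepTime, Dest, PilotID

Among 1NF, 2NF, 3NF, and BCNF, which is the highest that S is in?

BCNF

Candidate keys: {FlightNo, PassengerID}, {PassengerID, PilotID}. Prime attributes: {FlightNo, PassengerID, PilotID}.
Every FD has a superkey on the left, so the relation is in BCNF.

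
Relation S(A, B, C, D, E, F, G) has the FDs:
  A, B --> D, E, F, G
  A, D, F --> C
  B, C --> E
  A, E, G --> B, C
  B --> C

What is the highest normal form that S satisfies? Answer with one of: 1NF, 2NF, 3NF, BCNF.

Candidate keys: {A, B}, {A, E, G}. Prime attributes: {A, B, E, G}.
A, D, F --> C breaks BCNF: {A, D, F}⁺ = {A, C, D, F}, so {A, D, F} is not a superkey.
A, D, F --> C has non-prime {C} on the right and a non-superkey on the left, so 3NF fails.
Since {B} ⊂ {A, B} and {B}⁺ ⊇ {C} with {C} non-prime, there is a partial dependency; 2NF fails.

1NF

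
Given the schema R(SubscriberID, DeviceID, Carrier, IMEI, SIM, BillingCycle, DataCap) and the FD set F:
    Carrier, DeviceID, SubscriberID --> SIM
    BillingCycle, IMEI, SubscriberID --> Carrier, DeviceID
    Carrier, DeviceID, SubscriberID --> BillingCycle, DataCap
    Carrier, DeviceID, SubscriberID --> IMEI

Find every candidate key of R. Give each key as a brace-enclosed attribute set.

{BillingCycle, IMEI, SubscriberID}, {Carrier, DeviceID, SubscriberID}

{SubscriberID} never appears on the right of any FD, so every key must include it.
{BillingCycle, IMEI, SubscriberID}⁺ = {BillingCycle, Carrier, DataCap, DeviceID, IMEI, SIM, SubscriberID} — all of the relation — so {BillingCycle, IMEI, SubscriberID} is a candidate key.
{Carrier, DeviceID, SubscriberID}⁺ = {BillingCycle, Carrier, DataCap, DeviceID, IMEI, SIM, SubscriberID} — all of the relation — so {Carrier, DeviceID, SubscriberID} is a candidate key.
No proper subset of any of these is a key, and no other minimal superkey exists.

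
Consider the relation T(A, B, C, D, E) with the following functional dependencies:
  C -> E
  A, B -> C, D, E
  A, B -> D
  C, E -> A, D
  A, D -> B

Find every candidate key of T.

{C}⁺ = {A, B, C, D, E} — all of the relation — so {C} is a candidate key.
{A, B}⁺ = {A, B, C, D, E} — all of the relation — so {A, B} is a candidate key.
{A, D}⁺ = {A, B, C, D, E} — all of the relation — so {A, D} is a candidate key.
Any other superkey properly contains one of these, so there are no further candidate keys.

{A, B}, {A, D}, {C}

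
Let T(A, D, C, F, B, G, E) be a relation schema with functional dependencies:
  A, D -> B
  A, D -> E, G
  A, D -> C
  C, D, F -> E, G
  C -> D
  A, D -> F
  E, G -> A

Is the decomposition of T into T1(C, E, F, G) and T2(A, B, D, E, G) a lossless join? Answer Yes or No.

No

T1 ∩ T2 = {E, G}; its closure under F is {A, E, G}.
Neither T1 nor T2 is contained in that closure, so the decomposition is lossy.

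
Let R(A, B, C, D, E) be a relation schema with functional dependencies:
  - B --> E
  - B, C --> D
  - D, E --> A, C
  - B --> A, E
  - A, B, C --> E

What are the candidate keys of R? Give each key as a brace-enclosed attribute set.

{B, C}, {B, D}

Attributes never on any right-hand side: {B} — every candidate key must contain it.
{B, C} is a candidate key since {B, C}⁺ = {A, B, C, D, E} covers every attribute.
{B, D} is a candidate key since {B, D}⁺ = {A, B, C, D, E} covers every attribute.
No proper subset of any of these is a key, and no other minimal superkey exists.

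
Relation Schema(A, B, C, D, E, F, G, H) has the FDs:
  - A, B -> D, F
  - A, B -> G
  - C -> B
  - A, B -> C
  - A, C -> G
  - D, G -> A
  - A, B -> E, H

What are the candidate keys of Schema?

{A, B}, {A, C}, {B, D, G}, {C, D, G}

Closure of {A, B} is {A, B, C, D, E, F, G, H}, the whole schema; {A, B} is a candidate key.
Closure of {A, C} is {A, B, C, D, E, F, G, H}, the whole schema; {A, C} is a candidate key.
Closure of {B, D, G} is {A, B, C, D, E, F, G, H}, the whole schema; {B, D, G} is a candidate key.
Closure of {C, D, G} is {A, B, C, D, E, F, G, H}, the whole schema; {C, D, G} is a candidate key.
No proper subset of any of these is a key, and no other minimal superkey exists.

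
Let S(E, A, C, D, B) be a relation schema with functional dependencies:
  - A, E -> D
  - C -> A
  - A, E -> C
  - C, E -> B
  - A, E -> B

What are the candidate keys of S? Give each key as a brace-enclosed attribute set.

No FD produces {E}, so it must be in every candidate key.
Closure of {A, E} is {A, B, C, D, E}, the whole schema; {A, E} is a candidate key.
Closure of {C, E} is {A, B, C, D, E}, the whole schema; {C, E} is a candidate key.
No proper subset of any of these is a key, and no other minimal superkey exists.

{A, E}, {C, E}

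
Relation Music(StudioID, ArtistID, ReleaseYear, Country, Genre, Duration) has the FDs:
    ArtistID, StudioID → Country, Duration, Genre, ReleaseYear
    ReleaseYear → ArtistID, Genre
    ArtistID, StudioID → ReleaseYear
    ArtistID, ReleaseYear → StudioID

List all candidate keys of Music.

{ArtistID, StudioID}, {ReleaseYear}

{ReleaseYear}⁺ = {ArtistID, Country, Duration, Genre, ReleaseYear, StudioID} — all of the relation — so {ReleaseYear} is a candidate key.
{ArtistID, StudioID}⁺ = {ArtistID, Country, Duration, Genre, ReleaseYear, StudioID} — all of the relation — so {ArtistID, StudioID} is a candidate key.
These are minimal and exhaustive — every other superkey contains one of them.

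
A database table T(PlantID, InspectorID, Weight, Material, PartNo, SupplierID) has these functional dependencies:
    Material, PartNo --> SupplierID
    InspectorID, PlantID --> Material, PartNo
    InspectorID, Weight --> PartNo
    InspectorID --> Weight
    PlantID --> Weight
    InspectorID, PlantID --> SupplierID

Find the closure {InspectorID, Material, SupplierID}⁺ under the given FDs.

Start with {InspectorID, Material, SupplierID}.
InspectorID --> Weight applies; add {Weight} → now {InspectorID, Material, SupplierID, Weight}.
InspectorID, Weight --> PartNo applies; add {PartNo} → now {InspectorID, Material, PartNo, SupplierID, Weight}.
No further FD applies.

{InspectorID, Material, PartNo, SupplierID, Weight}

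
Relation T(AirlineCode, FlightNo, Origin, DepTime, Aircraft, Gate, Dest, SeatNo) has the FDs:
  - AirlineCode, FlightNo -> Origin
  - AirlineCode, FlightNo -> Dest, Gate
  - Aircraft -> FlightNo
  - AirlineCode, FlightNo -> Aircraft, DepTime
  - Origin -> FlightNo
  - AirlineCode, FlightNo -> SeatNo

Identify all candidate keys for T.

Attributes never on any right-hand side: {AirlineCode} — every candidate key must contain it.
{Aircraft, AirlineCode}⁺ = {Aircraft, AirlineCode, DepTime, Dest, FlightNo, Gate, Origin, SeatNo}, which is every attribute, so {Aircraft, AirlineCode} is a candidate key.
{AirlineCode, FlightNo}⁺ = {Aircraft, AirlineCode, DepTime, Dest, FlightNo, Gate, Origin, SeatNo}, which is every attribute, so {AirlineCode, FlightNo} is a candidate key.
{AirlineCode, Origin}⁺ = {Aircraft, AirlineCode, DepTime, Dest, FlightNo, Gate, Origin, SeatNo}, which is every attribute, so {AirlineCode, Origin} is a candidate key.
These are minimal and exhaustive — every other superkey contains one of them.

{Aircraft, AirlineCode}, {AirlineCode, FlightNo}, {AirlineCode, Origin}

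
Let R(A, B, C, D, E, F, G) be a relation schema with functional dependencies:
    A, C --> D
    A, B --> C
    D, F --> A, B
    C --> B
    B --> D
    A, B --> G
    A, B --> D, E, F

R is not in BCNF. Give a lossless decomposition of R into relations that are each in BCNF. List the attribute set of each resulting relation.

Candidate keys of the original relation: {A, B}, {A, C}, {B, F}, {C, F}, {D, F}.
{A, B, C, D, E, F, G}: {C} determines {B, C, D} here but is not a superkey — split on C --> B, D, giving {B, C, D} and {A, C, E, F, G}.
{B, C, D}: {B} determines {B, D} here but is not a superkey — split on B --> D, giving {B, D} and {B, C}.
{B, D} has no BCNF violation.
{B, C} has no BCNF violation.
{A, C, E, F, G} has no BCNF violation.

{A, C, E, F, G}; {B, C}; {B, D}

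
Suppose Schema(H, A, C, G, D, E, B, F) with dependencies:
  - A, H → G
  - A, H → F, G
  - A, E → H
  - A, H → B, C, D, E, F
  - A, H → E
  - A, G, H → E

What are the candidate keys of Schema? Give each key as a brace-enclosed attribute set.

No FD produces {A}, so it must be in every candidate key.
{A, E} is a candidate key since {A, E}⁺ = {A, B, C, D, E, F, G, H} covers every attribute.
{A, H} is a candidate key since {A, H}⁺ = {A, B, C, D, E, F, G, H} covers every attribute.
No proper subset of any of these is a key, and no other minimal superkey exists.

{A, E}, {A, H}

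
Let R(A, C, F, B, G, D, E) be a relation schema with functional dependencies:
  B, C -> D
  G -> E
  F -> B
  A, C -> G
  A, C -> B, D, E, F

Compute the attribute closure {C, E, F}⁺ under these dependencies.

Start with {C, E, F}.
F -> B applies; add {B} → now {B, C, E, F}.
B, C -> D applies; add {D} → now {B, C, D, E, F}.
No further FD applies.

{B, C, D, E, F}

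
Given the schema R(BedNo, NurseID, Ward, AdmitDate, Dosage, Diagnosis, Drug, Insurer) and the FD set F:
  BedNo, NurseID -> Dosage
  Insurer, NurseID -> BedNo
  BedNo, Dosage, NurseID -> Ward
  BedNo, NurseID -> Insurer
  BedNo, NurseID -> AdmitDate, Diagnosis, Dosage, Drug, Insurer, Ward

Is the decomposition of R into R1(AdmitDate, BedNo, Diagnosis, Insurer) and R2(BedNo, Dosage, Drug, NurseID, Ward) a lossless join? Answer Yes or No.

No

Common attributes: {BedNo}; their closure is {BedNo}.
The closure covers neither R1 nor R2 entirely; the join is not lossless.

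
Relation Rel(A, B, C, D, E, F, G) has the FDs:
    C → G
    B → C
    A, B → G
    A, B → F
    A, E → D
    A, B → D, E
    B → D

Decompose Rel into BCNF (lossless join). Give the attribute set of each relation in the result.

{A, B, E, F}; {B, C, D}; {C, G}

Candidate key of the original relation: {A, B}.
Within {A, B, C, D, E, F, G}: {C}⁺ ∩ {A, B, C, D, E, F, G} = {C, G}, not the whole set, so C → G violates BCNF; decompose into {C, G} and {A, B, C, D, E, F}.
{C, G} has no BCNF violation.
Within {A, B, C, D, E, F}: {B}⁺ ∩ {A, B, C, D, E, F} = {B, C, D}, not the whole set, so B → C, D violates BCNF; decompose into {B, C, D} and {A, B, E, F}.
{B, C, D} has no BCNF violation.
{A, B, E, F} has no BCNF violation.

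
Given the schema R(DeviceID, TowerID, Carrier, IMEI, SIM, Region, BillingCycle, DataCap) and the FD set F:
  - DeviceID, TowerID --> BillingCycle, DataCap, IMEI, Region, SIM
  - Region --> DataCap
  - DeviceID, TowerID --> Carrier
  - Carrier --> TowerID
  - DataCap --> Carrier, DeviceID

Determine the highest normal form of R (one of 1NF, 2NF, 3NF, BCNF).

3NF

Candidate keys: {Carrier, DeviceID}, {DataCap}, {DeviceID, TowerID}, {Region}. Prime attributes: {Carrier, DataCap, DeviceID, Region, TowerID}.
Carrier --> TowerID: {Carrier}⁺ = {Carrier, TowerID}, which is not all of the attributes, so the left side is not a superkey — BCNF is violated.
But every attribute on its right side ({TowerID}) is prime, and the same holds for every other non-superkey FD, so 3NF still holds.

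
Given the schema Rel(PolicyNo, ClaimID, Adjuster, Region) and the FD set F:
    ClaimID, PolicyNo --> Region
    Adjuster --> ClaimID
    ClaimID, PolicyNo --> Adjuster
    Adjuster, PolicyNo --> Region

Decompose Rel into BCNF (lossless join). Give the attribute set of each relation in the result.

Candidate keys of the original relation: {Adjuster, PolicyNo}, {ClaimID, PolicyNo}.
{Adjuster, ClaimID, PolicyNo, Region}: {Adjuster} determines {Adjuster, ClaimID} here but is not a superkey — split on Adjuster --> ClaimID, giving {Adjuster, ClaimID} and {Adjuster, PolicyNo, Region}.
{Adjuster, ClaimID} has no BCNF violation.
{Adjuster, PolicyNo, Region} has no BCNF violation.

{Adjuster, ClaimID}; {Adjuster, PolicyNo, Region}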